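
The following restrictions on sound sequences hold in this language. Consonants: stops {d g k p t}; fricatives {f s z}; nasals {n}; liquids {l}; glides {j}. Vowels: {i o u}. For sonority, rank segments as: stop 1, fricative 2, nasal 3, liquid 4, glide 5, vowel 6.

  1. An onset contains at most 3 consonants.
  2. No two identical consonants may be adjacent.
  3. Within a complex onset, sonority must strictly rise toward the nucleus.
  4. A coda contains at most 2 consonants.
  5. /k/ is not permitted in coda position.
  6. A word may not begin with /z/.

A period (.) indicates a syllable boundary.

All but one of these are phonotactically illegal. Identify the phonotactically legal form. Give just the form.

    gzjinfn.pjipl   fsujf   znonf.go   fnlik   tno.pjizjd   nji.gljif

nji.gljif

gzjinfn.pjipl — violates constraint 4: syllable 1 coda /nfn/ has 3 consonants (> 2) → phonotactically illegal
fsujf — violates constraint 3: syllable 1 onset /fs/: /f/ (fricative, 2) → /s/ (fricative, 2) does not rise → phonotactically illegal
znonf.go — violates constraint 6: word begins with /z/ → phonotactically illegal
fnlik — violates constraint 5: syllable 1 coda contains /k/ → phonotactically illegal
tno.pjizjd — violates constraint 4: syllable 2 coda /zjd/ has 3 consonants (> 2) → phonotactically illegal
nji.gljif — σ1 onset /nj/ (3→5 rises), coda /∅/ ok; σ2 onset /glj/ (1→4→5 rises), coda /f/ ok → phonotactically legal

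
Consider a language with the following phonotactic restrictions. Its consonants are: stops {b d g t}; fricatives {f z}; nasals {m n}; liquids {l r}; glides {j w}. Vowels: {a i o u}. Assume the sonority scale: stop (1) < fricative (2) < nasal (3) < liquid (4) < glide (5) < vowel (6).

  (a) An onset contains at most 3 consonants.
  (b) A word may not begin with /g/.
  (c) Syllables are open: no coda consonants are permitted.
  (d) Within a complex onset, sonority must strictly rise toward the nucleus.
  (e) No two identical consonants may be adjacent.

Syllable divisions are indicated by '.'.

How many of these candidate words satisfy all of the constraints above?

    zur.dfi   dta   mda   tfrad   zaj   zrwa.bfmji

zur.dfi — violates constraint (c): syllable 1 coda /r/ has 1 consonant (> 0) → phonotactically illegal
dta — violates constraint (d): syllable 1 onset /dt/: /d/ (stop, 1) → /t/ (stop, 1) does not rise → phonotactically illegal
mda — violates constraint (d): syllable 1 onset /md/: /m/ (nasal, 3) → /d/ (stop, 1) does not rise → phonotactically illegal
tfrad — violates constraint (c): syllable 1 coda /d/ has 1 consonant (> 0) → phonotactically illegal
zaj — violates constraint (c): syllable 1 coda /j/ has 1 consonant (> 0) → phonotactically illegal
zrwa.bfmji — violates constraint (a): syllable 2 onset /bfmj/ has 4 consonants (> 3) → phonotactically illegal
No form is phonotactically legal → 0.

0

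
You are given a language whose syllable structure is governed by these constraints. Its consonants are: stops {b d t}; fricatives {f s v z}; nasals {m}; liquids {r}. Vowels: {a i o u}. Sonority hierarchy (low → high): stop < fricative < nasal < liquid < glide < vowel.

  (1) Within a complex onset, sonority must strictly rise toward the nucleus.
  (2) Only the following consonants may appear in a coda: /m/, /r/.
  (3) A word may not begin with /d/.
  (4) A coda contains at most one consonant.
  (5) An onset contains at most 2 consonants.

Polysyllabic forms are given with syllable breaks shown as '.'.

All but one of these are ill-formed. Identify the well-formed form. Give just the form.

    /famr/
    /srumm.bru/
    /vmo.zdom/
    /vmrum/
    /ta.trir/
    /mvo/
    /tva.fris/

/famr/ — violates constraint 4: syllable 1 coda /mr/ has 2 consonants (> 1) → ill-formed
/srumm.bru/ — violates constraint 4: syllable 1 coda /mm/ has 2 consonants (> 1) → ill-formed
/vmo.zdom/ — violates constraint 1: syllable 2 onset /zd/: /z/ (fricative, 2) → /d/ (stop, 1) does not rise → ill-formed
/vmrum/ — violates constraint 5: syllable 1 onset /vmr/ has 3 consonants (> 2) → ill-formed
/ta.trir/ — σ1 onset /t/, coda /∅/ ok; σ2 onset /tr/ (1→4 rises), coda /r/ ok → well-formed
/mvo/ — violates constraint 1: syllable 1 onset /mv/: /m/ (nasal, 3) → /v/ (fricative, 2) does not rise → ill-formed
/tva.fris/ — violates constraint 2: syllable 2 coda contains /s/, which is not a licensed coda consonant → ill-formed

/ta.trir/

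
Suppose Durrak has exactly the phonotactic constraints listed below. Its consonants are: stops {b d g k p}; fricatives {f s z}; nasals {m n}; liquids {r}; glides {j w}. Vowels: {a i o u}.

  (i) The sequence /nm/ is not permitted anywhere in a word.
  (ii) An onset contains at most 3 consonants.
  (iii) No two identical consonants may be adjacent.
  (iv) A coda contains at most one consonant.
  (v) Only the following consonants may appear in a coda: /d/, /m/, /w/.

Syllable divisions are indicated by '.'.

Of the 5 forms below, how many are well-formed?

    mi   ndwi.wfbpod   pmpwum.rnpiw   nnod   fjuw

2

mi — σ1 onset /m/, coda /∅/ ok → well-formed
ndwi.wfbpod — violates constraint (ii): syllable 2 onset /wfbp/ has 4 consonants (> 3) → ill-formed
pmpwum.rnpiw — violates constraint (ii): syllable 1 onset /pmpw/ has 4 consonants (> 3) → ill-formed
nnod — violates constraint (iii): adjacent identical consonants /nn/ → ill-formed
fjuw — σ1 onset /fj/ (2C), coda /w/ ok → well-formed
Well-formed: mi, fjuw → 2.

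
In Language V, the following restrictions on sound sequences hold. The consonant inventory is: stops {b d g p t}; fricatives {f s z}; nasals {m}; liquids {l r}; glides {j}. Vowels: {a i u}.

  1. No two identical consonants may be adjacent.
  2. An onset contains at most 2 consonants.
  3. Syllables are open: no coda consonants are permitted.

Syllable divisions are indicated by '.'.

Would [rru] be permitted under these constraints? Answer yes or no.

no

[rru] — violates constraint 1: adjacent identical consonants /rr/ → not permitted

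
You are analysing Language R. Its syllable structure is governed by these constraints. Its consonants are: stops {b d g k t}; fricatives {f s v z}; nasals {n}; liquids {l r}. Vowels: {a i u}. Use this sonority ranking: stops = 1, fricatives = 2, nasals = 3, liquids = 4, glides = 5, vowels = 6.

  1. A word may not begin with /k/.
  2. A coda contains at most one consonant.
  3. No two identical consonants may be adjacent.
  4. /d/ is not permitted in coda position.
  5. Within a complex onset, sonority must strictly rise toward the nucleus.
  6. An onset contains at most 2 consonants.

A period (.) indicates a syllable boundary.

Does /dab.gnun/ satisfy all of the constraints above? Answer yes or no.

yes

/dab.gnun/ — σ1 onset /d/, coda /b/ ok; σ2 onset /gn/ (1→3 rises), coda /n/ ok → phonotactically legal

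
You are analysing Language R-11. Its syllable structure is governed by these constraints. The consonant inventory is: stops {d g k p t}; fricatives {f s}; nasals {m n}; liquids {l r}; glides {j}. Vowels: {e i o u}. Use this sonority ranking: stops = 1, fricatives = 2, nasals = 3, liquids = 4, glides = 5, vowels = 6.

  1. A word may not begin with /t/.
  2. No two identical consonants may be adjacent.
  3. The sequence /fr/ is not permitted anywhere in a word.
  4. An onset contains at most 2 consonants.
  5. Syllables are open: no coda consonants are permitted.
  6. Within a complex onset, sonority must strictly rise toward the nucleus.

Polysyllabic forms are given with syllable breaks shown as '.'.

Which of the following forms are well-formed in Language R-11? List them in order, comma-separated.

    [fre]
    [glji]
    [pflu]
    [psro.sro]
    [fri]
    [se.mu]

[se.mu]

[fre] — violates constraint 3: contains banned sequence /fr/ → ill-formed
[glji] — violates constraint 4: syllable 1 onset /glj/ has 3 consonants (> 2) → ill-formed
[pflu] — violates constraint 4: syllable 1 onset /pfl/ has 3 consonants (> 2) → ill-formed
[psro.sro] — violates constraint 4: syllable 1 onset /psr/ has 3 consonants (> 2) → ill-formed
[fri] — violates constraint 3: contains banned sequence /fr/ → ill-formed
[se.mu] — σ1 onset /s/, coda /∅/ ok; σ2 onset /m/, coda /∅/ ok → well-formed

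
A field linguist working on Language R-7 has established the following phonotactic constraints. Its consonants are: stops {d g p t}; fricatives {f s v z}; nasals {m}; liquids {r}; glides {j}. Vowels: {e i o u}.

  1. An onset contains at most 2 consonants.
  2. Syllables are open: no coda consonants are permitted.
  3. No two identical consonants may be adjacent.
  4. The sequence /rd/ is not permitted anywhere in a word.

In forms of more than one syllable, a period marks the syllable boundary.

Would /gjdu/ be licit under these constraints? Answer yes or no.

/gjdu/ — violates constraint 1: syllable 1 onset /gjd/ has 3 consonants (> 2) → illicit

no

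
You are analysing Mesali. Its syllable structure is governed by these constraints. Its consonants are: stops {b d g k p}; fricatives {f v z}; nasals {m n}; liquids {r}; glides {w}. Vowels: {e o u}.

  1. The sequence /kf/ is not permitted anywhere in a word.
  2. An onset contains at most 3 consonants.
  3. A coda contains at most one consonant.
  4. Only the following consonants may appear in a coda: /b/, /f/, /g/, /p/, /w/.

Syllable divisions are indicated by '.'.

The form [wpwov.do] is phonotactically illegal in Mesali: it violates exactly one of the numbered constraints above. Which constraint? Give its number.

4

[wpwov.do]: syllable 1 coda contains /v/, which is not a licensed coda consonant.
This is a violation of constraint 4: "Only the following consonants may appear in a coda: /b/, /f/, /g/, /p/, /w/."
The remaining constraints (1, 2, 3) are satisfied.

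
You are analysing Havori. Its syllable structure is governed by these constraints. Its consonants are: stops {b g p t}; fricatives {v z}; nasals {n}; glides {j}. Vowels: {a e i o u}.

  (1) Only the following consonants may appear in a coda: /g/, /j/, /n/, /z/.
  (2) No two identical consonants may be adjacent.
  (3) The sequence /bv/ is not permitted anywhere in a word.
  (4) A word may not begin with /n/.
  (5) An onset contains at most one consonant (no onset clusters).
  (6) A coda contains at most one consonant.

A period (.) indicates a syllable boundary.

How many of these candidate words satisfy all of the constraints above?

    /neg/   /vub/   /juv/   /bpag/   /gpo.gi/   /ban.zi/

/neg/ — violates constraint 4: word begins with /n/ → illicit
/vub/ — violates constraint 1: syllable 1 coda contains /b/, which is not a licensed coda consonant → illicit
/juv/ — violates constraint 1: syllable 1 coda contains /v/, which is not a licensed coda consonant → illicit
/bpag/ — violates constraint 5: syllable 1 onset /bp/ has 2 consonants (> 1) → illicit
/gpo.gi/ — violates constraint 5: syllable 1 onset /gp/ has 2 consonants (> 1) → illicit
/ban.zi/ — σ1 onset /b/, coda /n/ ok; σ2 onset /z/, coda /∅/ ok → licit
Licit: /ban.zi/ → 1.

1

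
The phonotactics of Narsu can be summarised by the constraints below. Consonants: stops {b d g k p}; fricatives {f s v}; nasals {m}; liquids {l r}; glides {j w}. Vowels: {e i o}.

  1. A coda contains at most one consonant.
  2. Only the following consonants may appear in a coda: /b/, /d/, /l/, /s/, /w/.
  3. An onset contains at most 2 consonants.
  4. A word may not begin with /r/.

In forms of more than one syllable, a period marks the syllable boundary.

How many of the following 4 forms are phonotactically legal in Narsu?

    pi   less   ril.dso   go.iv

pi — σ1 onset /p/, coda /∅/ ok → phonotactically legal
less — violates constraint 1: syllable 1 coda /ss/ has 2 consonants (> 1) → phonotactically illegal
ril.dso — violates constraint 4: word begins with /r/ → phonotactically illegal
go.iv — violates constraint 2: syllable 2 coda contains /v/, which is not a licensed coda consonant → phonotactically illegal
Phonotactically legal: pi → 1.

1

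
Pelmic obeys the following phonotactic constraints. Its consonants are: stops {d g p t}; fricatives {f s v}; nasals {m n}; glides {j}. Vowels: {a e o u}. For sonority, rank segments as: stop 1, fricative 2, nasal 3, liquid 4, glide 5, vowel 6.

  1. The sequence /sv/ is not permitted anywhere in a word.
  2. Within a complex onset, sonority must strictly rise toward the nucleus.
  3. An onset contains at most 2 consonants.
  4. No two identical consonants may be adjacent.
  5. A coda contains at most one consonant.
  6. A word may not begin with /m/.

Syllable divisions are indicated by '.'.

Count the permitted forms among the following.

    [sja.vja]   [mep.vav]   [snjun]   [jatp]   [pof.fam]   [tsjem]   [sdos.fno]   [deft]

1

[sja.vja] — σ1 onset /sj/ (2→5 rises), coda /∅/ ok; σ2 onset /vj/ (2→5 rises), coda /∅/ ok → permitted
[mep.vav] — violates constraint 6: word begins with /m/ → not permitted
[snjun] — violates constraint 3: syllable 1 onset /snj/ has 3 consonants (> 2) → not permitted
[jatp] — violates constraint 5: syllable 1 coda /tp/ has 2 consonants (> 1) → not permitted
[pof.fam] — violates constraint 4: adjacent identical consonants /ff/ → not permitted
[tsjem] — violates constraint 3: syllable 1 onset /tsj/ has 3 consonants (> 2) → not permitted
[sdos.fno] — violates constraint 2: syllable 1 onset /sd/: /s/ (fricative, 2) → /d/ (stop, 1) does not rise → not permitted
[deft] — violates constraint 5: syllable 1 coda /ft/ has 2 consonants (> 1) → not permitted
Permitted: [sja.vja] → 1.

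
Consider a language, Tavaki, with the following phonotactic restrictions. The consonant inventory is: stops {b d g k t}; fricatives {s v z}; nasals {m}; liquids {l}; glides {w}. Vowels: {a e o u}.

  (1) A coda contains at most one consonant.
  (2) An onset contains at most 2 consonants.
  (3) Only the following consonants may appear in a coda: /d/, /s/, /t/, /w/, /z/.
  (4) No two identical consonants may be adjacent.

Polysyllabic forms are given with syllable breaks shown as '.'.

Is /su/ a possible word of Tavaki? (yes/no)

yes

/su/ — σ1 onset /s/, coda /∅/ ok → licit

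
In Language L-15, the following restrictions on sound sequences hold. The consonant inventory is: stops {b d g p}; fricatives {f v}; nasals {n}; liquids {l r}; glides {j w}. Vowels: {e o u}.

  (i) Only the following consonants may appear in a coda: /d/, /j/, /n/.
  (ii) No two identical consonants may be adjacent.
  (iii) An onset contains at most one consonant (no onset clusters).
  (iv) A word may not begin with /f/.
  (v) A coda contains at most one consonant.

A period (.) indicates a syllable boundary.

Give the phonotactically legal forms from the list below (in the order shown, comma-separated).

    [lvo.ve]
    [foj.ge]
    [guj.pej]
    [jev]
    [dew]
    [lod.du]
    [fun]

[lvo.ve] — violates constraint (iii): syllable 1 onset /lv/ has 2 consonants (> 1) → phonotactically illegal
[foj.ge] — violates constraint (iv): word begins with /f/ → phonotactically illegal
[guj.pej] — σ1 onset /g/, coda /j/ ok; σ2 onset /p/, coda /j/ ok → phonotactically legal
[jev] — violates constraint (i): syllable 1 coda contains /v/, which is not a licensed coda consonant → phonotactically illegal
[dew] — violates constraint (i): syllable 1 coda contains /w/, which is not a licensed coda consonant → phonotactically illegal
[lod.du] — violates constraint (ii): adjacent identical consonants /dd/ → phonotactically illegal
[fun] — violates constraint (iv): word begins with /f/ → phonotactically illegal

[guj.pej]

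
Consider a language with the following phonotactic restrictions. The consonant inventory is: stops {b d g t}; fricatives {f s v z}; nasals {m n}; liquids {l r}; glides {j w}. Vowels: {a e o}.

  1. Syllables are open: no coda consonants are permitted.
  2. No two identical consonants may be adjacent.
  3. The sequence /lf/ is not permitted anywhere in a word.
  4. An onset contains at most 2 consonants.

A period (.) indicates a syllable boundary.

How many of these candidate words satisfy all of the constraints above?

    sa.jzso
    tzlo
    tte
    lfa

0

sa.jzso — violates constraint 4: syllable 2 onset /jzs/ has 3 consonants (> 2) → ill-formed
tzlo — violates constraint 4: syllable 1 onset /tzl/ has 3 consonants (> 2) → ill-formed
tte — violates constraint 2: adjacent identical consonants /tt/ → ill-formed
lfa — violates constraint 3: contains banned sequence /lf/ → ill-formed
No form is well-formed → 0.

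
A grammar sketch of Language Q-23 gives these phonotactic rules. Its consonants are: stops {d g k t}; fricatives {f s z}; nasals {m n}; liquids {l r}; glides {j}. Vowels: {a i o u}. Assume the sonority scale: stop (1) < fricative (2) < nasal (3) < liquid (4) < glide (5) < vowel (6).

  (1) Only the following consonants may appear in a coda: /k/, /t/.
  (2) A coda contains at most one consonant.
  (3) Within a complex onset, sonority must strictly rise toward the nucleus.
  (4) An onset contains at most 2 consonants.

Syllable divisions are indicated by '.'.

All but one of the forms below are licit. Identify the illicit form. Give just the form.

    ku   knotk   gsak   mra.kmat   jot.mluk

knotk

ku — σ1 onset /k/, coda /∅/ ok → licit
knotk — violates constraint 2: syllable 1 coda /tk/ has 2 consonants (> 1) → illicit
gsak — σ1 onset /gs/ (1→2 rises), coda /k/ ok → licit
mra.kmat — σ1 onset /mr/ (3→4 rises), coda /∅/ ok; σ2 onset /km/ (1→3 rises), coda /t/ ok → licit
jot.mluk — σ1 onset /j/, coda /t/ ok; σ2 onset /ml/ (3→4 rises), coda /k/ ok → licit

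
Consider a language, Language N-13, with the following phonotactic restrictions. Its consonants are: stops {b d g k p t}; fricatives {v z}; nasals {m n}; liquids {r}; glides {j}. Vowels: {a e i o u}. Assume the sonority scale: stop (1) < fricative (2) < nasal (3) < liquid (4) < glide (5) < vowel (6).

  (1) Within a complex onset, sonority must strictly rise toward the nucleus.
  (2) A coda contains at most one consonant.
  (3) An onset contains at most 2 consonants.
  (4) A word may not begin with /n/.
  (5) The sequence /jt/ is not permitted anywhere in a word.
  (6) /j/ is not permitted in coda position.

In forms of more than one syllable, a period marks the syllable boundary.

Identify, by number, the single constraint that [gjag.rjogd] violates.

[gjag.rjogd]: syllable 2 coda /gd/ has 2 consonants (> 1).
This is a violation of constraint 2: "A coda contains at most one consonant."
The remaining constraints (1, 3, 4, 5, 6) are satisfied.

2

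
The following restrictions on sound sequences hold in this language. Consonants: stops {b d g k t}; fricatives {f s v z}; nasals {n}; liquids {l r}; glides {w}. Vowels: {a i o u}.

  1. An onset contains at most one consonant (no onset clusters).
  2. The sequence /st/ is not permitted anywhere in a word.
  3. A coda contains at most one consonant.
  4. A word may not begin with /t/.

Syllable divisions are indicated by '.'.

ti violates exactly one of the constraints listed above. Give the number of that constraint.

ti: word begins with /t/.
This is a violation of constraint 4: "A word may not begin with /t/."
The remaining constraints (1, 2, 3) are satisfied.

4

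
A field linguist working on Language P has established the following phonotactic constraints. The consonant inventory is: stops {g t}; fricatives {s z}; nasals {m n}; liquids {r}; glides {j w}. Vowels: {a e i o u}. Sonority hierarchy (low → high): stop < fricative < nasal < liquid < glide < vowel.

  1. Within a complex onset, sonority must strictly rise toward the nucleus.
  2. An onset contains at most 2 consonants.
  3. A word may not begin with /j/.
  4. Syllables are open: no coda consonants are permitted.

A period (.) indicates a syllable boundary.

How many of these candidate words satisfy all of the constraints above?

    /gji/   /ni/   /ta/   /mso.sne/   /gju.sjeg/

3

/gji/ — σ1 onset /gj/ (1→5 rises), coda /∅/ ok → permitted
/ni/ — σ1 onset /n/, coda /∅/ ok → permitted
/ta/ — σ1 onset /t/, coda /∅/ ok → permitted
/mso.sne/ — violates constraint 1: syllable 1 onset /ms/: /m/ (nasal, 3) → /s/ (fricative, 2) does not rise → not permitted
/gju.sjeg/ — violates constraint 4: syllable 2 coda /g/ has 1 consonant (> 0) → not permitted
Permitted: /gji/, /ni/, /ta/ → 3.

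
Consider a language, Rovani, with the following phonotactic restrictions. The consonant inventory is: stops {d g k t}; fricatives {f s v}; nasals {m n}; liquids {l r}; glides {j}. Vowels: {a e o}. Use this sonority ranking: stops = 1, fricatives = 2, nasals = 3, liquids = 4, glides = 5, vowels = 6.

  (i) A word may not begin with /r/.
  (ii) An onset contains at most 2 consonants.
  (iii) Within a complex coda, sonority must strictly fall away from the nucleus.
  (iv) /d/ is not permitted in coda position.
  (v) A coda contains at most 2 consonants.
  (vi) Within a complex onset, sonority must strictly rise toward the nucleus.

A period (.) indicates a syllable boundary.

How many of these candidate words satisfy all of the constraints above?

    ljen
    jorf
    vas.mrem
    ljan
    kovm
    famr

ljen — σ1 onset /lj/ (4→5 rises), coda /n/ ok → licit
jorf — σ1 onset /j/, coda /rf/ (4→2 falls) ok → licit
vas.mrem — σ1 onset /v/, coda /s/ ok; σ2 onset /mr/ (3→4 rises), coda /m/ ok → licit
ljan — σ1 onset /lj/ (4→5 rises), coda /n/ ok → licit
kovm — violates constraint (iii): syllable 1 coda /vm/: /v/ (fricative, 2) → /m/ (nasal, 3) does not fall → illicit
famr — violates constraint (iii): syllable 1 coda /mr/: /m/ (nasal, 3) → /r/ (liquid, 4) does not fall → illicit
Licit: ljen, jorf, vas.mrem, ljan → 4.

4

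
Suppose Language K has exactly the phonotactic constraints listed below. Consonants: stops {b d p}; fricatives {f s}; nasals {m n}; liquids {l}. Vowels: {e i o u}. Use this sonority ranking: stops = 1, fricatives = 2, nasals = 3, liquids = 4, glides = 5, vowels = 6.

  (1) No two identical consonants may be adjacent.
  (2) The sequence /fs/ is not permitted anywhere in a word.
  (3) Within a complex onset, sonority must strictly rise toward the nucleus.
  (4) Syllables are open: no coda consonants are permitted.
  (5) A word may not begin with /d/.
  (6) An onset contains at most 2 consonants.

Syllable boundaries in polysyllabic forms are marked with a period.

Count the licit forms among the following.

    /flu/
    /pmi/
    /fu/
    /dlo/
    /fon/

/flu/ — σ1 onset /fl/ (2→4 rises), coda /∅/ ok → licit
/pmi/ — σ1 onset /pm/ (1→3 rises), coda /∅/ ok → licit
/fu/ — σ1 onset /f/, coda /∅/ ok → licit
/dlo/ — violates constraint 5: word begins with /d/ → illicit
/fon/ — violates constraint 4: syllable 1 coda /n/ has 1 consonant (> 0) → illicit
Licit: /flu/, /pmi/, /fu/ → 3.

3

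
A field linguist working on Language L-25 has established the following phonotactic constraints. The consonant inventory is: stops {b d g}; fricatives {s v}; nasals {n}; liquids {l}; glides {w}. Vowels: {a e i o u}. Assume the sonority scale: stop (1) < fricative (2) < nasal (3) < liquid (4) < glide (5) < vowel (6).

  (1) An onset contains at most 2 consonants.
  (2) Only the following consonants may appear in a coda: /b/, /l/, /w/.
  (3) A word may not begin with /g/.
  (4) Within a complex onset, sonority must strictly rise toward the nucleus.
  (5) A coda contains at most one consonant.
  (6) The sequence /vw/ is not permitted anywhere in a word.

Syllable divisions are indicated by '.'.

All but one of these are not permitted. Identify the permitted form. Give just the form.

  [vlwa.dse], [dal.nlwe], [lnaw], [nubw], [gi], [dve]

[vlwa.dse] — violates constraint 1: syllable 1 onset /vlw/ has 3 consonants (> 2) → not permitted
[dal.nlwe] — violates constraint 1: syllable 2 onset /nlw/ has 3 consonants (> 2) → not permitted
[lnaw] — violates constraint 4: syllable 1 onset /ln/: /l/ (liquid, 4) → /n/ (nasal, 3) does not rise → not permitted
[nubw] — violates constraint 5: syllable 1 coda /bw/ has 2 consonants (> 1) → not permitted
[gi] — violates constraint 3: word begins with /g/ → not permitted
[dve] — σ1 onset /dv/ (1→2 rises), coda /∅/ ok → permitted

[dve]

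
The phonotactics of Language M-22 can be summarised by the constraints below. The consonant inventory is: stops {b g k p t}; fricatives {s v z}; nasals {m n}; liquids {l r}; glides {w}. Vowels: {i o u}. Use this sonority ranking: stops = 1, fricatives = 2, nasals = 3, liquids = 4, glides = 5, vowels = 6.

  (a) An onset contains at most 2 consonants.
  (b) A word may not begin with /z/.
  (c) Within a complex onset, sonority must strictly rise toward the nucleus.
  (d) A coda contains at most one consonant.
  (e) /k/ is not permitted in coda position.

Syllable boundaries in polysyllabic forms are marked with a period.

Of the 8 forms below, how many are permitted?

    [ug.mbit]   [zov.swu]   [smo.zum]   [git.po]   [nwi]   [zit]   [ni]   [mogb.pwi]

[ug.mbit] — violates constraint (c): syllable 2 onset /mb/: /m/ (nasal, 3) → /b/ (stop, 1) does not rise → not permitted
[zov.swu] — violates constraint (b): word begins with /z/ → not permitted
[smo.zum] — σ1 onset /sm/ (2→3 rises), coda /∅/ ok; σ2 onset /z/, coda /m/ ok → permitted
[git.po] — σ1 onset /g/, coda /t/ ok; σ2 onset /p/, coda /∅/ ok → permitted
[nwi] — σ1 onset /nw/ (3→5 rises), coda /∅/ ok → permitted
[zit] — violates constraint (b): word begins with /z/ → not permitted
[ni] — σ1 onset /n/, coda /∅/ ok → permitted
[mogb.pwi] — violates constraint (d): syllable 1 coda /gb/ has 2 consonants (> 1) → not permitted
Permitted: [smo.zum], [git.po], [nwi], [ni] → 4.

4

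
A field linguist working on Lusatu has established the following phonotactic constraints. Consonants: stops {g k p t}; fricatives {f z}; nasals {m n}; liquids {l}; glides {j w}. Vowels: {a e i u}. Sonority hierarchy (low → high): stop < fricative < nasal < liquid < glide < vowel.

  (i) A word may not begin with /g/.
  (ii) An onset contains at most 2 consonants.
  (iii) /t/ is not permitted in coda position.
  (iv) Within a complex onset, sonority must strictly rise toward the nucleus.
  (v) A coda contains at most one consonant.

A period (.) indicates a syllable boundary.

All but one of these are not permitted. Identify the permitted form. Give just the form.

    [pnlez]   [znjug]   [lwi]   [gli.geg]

[lwi]

[pnlez] — violates constraint (ii): syllable 1 onset /pnl/ has 3 consonants (> 2) → not permitted
[znjug] — violates constraint (ii): syllable 1 onset /znj/ has 3 consonants (> 2) → not permitted
[lwi] — σ1 onset /lw/ (4→5 rises), coda /∅/ ok → permitted
[gli.geg] — violates constraint (i): word begins with /g/ → not permitted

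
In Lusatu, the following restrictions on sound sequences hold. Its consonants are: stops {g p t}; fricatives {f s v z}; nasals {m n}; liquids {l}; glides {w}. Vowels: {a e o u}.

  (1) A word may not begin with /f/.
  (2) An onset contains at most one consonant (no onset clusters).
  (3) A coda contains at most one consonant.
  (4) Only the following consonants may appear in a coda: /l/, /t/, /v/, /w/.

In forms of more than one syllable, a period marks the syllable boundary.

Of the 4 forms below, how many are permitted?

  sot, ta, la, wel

sot — σ1 onset /s/, coda /t/ ok → permitted
ta — σ1 onset /t/, coda /∅/ ok → permitted
la — σ1 onset /l/, coda /∅/ ok → permitted
wel — σ1 onset /w/, coda /l/ ok → permitted
Permitted: sot, ta, la, wel → 4.

4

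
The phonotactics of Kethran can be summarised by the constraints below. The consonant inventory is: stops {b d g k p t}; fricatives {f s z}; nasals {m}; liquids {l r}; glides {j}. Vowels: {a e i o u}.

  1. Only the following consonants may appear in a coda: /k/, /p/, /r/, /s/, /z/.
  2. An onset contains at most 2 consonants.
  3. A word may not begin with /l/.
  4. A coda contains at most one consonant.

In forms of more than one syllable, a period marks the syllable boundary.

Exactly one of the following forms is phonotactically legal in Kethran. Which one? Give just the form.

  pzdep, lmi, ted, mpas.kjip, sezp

mpas.kjip

pzdep — violates constraint 2: syllable 1 onset /pzd/ has 3 consonants (> 2) → phonotactically illegal
lmi — violates constraint 3: word begins with /l/ → phonotactically illegal
ted — violates constraint 1: syllable 1 coda contains /d/, which is not a licensed coda consonant → phonotactically illegal
mpas.kjip — σ1 onset /mp/ (2C), coda /s/ ok; σ2 onset /kj/ (2C), coda /p/ ok → phonotactically legal
sezp — violates constraint 4: syllable 1 coda /zp/ has 2 consonants (> 1) → phonotactically illegal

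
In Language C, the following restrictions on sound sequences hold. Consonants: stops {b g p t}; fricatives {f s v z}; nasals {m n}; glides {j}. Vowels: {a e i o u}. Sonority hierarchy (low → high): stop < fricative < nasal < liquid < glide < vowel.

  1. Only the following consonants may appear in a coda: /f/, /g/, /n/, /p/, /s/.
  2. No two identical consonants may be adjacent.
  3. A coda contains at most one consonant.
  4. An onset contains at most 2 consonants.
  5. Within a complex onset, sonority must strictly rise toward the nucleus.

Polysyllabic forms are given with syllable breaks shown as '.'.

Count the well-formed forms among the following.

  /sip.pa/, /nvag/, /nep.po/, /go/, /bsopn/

1

/sip.pa/ — violates constraint 2: adjacent identical consonants /pp/ → ill-formed
/nvag/ — violates constraint 5: syllable 1 onset /nv/: /n/ (nasal, 3) → /v/ (fricative, 2) does not rise → ill-formed
/nep.po/ — violates constraint 2: adjacent identical consonants /pp/ → ill-formed
/go/ — σ1 onset /g/, coda /∅/ ok → well-formed
/bsopn/ — violates constraint 3: syllable 1 coda /pn/ has 2 consonants (> 1) → ill-formed
Well-formed: /go/ → 1.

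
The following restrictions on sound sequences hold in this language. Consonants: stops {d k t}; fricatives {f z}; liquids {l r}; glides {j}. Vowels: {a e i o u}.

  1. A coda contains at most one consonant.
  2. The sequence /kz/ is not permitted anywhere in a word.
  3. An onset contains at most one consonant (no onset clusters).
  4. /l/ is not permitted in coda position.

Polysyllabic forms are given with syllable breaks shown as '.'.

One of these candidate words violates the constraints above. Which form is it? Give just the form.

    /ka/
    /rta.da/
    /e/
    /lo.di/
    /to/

/rta.da/

/ka/ — σ1 onset /k/, coda /∅/ ok → permitted
/rta.da/ — violates constraint 3: syllable 1 onset /rt/ has 2 consonants (> 1) → not permitted
/e/ — σ1 onset /∅/, coda /∅/ ok → permitted
/lo.di/ — σ1 onset /l/, coda /∅/ ok; σ2 onset /d/, coda /∅/ ok → permitted
/to/ — σ1 onset /t/, coda /∅/ ok → permitted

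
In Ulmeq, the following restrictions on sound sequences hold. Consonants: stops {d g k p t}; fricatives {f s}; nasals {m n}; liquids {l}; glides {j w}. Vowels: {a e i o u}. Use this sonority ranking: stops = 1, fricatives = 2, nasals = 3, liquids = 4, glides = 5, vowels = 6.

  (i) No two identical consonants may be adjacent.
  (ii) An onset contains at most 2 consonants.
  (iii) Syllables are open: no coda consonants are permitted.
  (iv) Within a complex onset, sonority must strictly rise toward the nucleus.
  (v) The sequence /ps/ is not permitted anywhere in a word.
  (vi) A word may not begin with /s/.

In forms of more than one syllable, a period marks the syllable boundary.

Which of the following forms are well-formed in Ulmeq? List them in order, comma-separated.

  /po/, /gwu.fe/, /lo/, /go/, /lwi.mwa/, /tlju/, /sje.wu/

/po/, /gwu.fe/, /lo/, /go/, /lwi.mwa/

/po/ — σ1 onset /p/, coda /∅/ ok → well-formed
/gwu.fe/ — σ1 onset /gw/ (1→5 rises), coda /∅/ ok; σ2 onset /f/, coda /∅/ ok → well-formed
/lo/ — σ1 onset /l/, coda /∅/ ok → well-formed
/go/ — σ1 onset /g/, coda /∅/ ok → well-formed
/lwi.mwa/ — σ1 onset /lw/ (4→5 rises), coda /∅/ ok; σ2 onset /mw/ (3→5 rises), coda /∅/ ok → well-formed
/tlju/ — violates constraint (ii): syllable 1 onset /tlj/ has 3 consonants (> 2) → ill-formed
/sje.wu/ — violates constraint (vi): word begins with /s/ → ill-formed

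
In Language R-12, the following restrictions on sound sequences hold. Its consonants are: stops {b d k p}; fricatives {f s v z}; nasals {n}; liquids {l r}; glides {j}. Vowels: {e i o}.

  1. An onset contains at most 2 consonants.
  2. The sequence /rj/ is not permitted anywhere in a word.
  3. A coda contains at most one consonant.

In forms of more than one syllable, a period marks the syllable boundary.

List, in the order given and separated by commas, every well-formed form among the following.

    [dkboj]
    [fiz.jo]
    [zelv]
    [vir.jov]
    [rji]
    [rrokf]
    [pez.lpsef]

[fiz.jo]

[dkboj] — violates constraint 1: syllable 1 onset /dkb/ has 3 consonants (> 2) → ill-formed
[fiz.jo] — σ1 onset /f/, coda /z/ ok; σ2 onset /j/, coda /∅/ ok → well-formed
[zelv] — violates constraint 3: syllable 1 coda /lv/ has 2 consonants (> 1) → ill-formed
[vir.jov] — violates constraint 2: contains banned sequence /rj/ → ill-formed
[rji] — violates constraint 2: contains banned sequence /rj/ → ill-formed
[rrokf] — violates constraint 3: syllable 1 coda /kf/ has 2 consonants (> 1) → ill-formed
[pez.lpsef] — violates constraint 1: syllable 2 onset /lps/ has 3 consonants (> 2) → ill-formed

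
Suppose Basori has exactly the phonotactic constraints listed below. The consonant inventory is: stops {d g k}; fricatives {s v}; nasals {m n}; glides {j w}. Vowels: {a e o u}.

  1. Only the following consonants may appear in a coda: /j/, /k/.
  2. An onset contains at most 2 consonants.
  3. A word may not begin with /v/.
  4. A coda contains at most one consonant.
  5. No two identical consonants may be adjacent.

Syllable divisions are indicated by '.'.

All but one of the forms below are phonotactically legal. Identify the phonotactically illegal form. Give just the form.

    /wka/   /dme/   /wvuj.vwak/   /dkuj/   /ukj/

/ukj/

/wka/ — σ1 onset /wk/ (2C), coda /∅/ ok → phonotactically legal
/dme/ — σ1 onset /dm/ (2C), coda /∅/ ok → phonotactically legal
/wvuj.vwak/ — σ1 onset /wv/ (2C), coda /j/ ok; σ2 onset /vw/ (2C), coda /k/ ok → phonotactically legal
/dkuj/ — σ1 onset /dk/ (2C), coda /j/ ok → phonotactically legal
/ukj/ — violates constraint 4: syllable 1 coda /kj/ has 2 consonants (> 1) → phonotactically illegal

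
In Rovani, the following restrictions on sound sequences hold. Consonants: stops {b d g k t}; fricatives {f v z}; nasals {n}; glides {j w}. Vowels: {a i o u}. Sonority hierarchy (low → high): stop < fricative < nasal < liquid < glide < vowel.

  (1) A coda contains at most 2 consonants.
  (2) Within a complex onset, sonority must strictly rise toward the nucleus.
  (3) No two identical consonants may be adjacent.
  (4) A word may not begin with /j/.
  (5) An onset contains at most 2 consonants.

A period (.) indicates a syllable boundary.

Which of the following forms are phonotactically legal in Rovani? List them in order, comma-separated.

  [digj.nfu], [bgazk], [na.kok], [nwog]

[na.kok], [nwog]

[digj.nfu] — violates constraint 2: syllable 2 onset /nf/: /n/ (nasal, 3) → /f/ (fricative, 2) does not rise → phonotactically illegal
[bgazk] — violates constraint 2: syllable 1 onset /bg/: /b/ (stop, 1) → /g/ (stop, 1) does not rise → phonotactically illegal
[na.kok] — σ1 onset /n/, coda /∅/ ok; σ2 onset /k/, coda /k/ ok → phonotactically legal
[nwog] — σ1 onset /nw/ (3→5 rises), coda /g/ ok → phonotactically legal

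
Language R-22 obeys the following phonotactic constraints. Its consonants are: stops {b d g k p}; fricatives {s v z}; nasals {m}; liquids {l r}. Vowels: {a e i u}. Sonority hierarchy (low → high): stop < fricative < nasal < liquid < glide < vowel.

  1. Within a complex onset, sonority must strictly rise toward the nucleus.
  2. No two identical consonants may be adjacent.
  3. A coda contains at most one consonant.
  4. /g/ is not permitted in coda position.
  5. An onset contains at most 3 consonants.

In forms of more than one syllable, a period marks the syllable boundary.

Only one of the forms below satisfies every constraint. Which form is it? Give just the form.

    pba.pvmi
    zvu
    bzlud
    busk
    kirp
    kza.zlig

bzlud

pba.pvmi — violates constraint 1: syllable 1 onset /pb/: /p/ (stop, 1) → /b/ (stop, 1) does not rise → phonotactically illegal
zvu — violates constraint 1: syllable 1 onset /zv/: /z/ (fricative, 2) → /v/ (fricative, 2) does not rise → phonotactically illegal
bzlud — σ1 onset /bzl/ (1→2→4 rises), coda /d/ ok → phonotactically legal
busk — violates constraint 3: syllable 1 coda /sk/ has 2 consonants (> 1) → phonotactically illegal
kirp — violates constraint 3: syllable 1 coda /rp/ has 2 consonants (> 1) → phonotactically illegal
kza.zlig — violates constraint 4: syllable 2 coda contains /g/ → phonotactically illegal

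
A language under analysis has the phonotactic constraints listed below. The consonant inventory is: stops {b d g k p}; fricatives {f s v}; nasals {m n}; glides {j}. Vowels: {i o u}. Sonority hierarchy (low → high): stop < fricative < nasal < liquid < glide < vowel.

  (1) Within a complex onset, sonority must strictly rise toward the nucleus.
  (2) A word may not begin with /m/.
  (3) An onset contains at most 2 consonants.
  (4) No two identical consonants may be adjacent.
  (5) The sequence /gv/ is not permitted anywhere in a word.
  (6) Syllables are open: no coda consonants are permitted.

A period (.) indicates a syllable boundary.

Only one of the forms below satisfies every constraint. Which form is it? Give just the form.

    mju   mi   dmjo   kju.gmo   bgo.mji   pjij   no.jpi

kju.gmo

mju — violates constraint 2: word begins with /m/ → illicit
mi — violates constraint 2: word begins with /m/ → illicit
dmjo — violates constraint 3: syllable 1 onset /dmj/ has 3 consonants (> 2) → illicit
kju.gmo — σ1 onset /kj/ (1→5 rises), coda /∅/ ok; σ2 onset /gm/ (1→3 rises), coda /∅/ ok → licit
bgo.mji — violates constraint 1: syllable 1 onset /bg/: /b/ (stop, 1) → /g/ (stop, 1) does not rise → illicit
pjij — violates constraint 6: syllable 1 coda /j/ has 1 consonant (> 0) → illicit
no.jpi — violates constraint 1: syllable 2 onset /jp/: /j/ (glide, 5) → /p/ (stop, 1) does not rise → illicit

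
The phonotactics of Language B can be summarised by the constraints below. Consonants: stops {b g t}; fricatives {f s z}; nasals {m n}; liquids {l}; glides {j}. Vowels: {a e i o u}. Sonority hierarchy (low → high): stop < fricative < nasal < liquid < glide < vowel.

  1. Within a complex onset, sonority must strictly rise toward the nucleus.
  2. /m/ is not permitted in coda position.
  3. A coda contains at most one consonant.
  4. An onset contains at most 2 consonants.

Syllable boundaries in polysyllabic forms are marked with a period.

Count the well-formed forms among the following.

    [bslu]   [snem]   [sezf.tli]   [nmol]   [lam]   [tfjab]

[bslu] — violates constraint 4: syllable 1 onset /bsl/ has 3 consonants (> 2) → ill-formed
[snem] — violates constraint 2: syllable 1 coda contains /m/ → ill-formed
[sezf.tli] — violates constraint 3: syllable 1 coda /zf/ has 2 consonants (> 1) → ill-formed
[nmol] — violates constraint 1: syllable 1 onset /nm/: /n/ (nasal, 3) → /m/ (nasal, 3) does not rise → ill-formed
[lam] — violates constraint 2: syllable 1 coda contains /m/ → ill-formed
[tfjab] — violates constraint 4: syllable 1 onset /tfj/ has 3 consonants (> 2) → ill-formed
No form is well-formed → 0.

0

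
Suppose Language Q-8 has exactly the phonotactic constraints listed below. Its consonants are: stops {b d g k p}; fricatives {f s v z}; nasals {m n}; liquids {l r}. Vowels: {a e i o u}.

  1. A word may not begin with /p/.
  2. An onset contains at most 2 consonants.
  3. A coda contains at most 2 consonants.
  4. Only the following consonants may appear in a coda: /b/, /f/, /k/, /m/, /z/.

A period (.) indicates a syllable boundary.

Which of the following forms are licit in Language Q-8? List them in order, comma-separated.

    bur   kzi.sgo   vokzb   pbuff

bur — violates constraint 4: syllable 1 coda contains /r/, which is not a licensed coda consonant → illicit
kzi.sgo — σ1 onset /kz/ (2C), coda /∅/ ok; σ2 onset /sg/ (2C), coda /∅/ ok → licit
vokzb — violates constraint 3: syllable 1 coda /kzb/ has 3 consonants (> 2) → illicit
pbuff — violates constraint 1: word begins with /p/ → illicit

kzi.sgo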